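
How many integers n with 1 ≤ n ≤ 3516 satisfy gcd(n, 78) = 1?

Prime factors of 78: 2, 3, 13. Count integers ≤ 3516 divisible by none of them.
By inclusion–exclusion: 3516 − ⌊3516/2⌋ − ⌊3516/3⌋ − ⌊3516/13⌋ + ⌊3516/6⌋ + ⌊3516/26⌋ + ⌊3516/39⌋ − ⌊3516/78⌋ = 1082.

1082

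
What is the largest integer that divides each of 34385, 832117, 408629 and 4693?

34385 = 5 · 13 · 23²; 832117 = 11² · 13 · 23²; 408629 = 13 · 17 · 43²; 4693 = 13 · 19²
gcd takes min exponent of each prime: 13 = 13

13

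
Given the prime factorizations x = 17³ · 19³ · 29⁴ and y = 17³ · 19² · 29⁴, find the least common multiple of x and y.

max exponent per prime: 17³ · 19³ · 29⁴ = 23834143982027

23834143982027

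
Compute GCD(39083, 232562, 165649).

39083 = 11² · 17 · 19; 232562 = 2 · 11² · 31²; 165649 = 11² · 37²
gcd takes min exponent of each prime: 11² = 121

121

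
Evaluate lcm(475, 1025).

19475

475 = 5² · 19; 1025 = 5² · 41
max exponents: 5² · 19 · 41 = 19475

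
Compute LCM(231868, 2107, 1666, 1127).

231868 = 2² · 7³ · 13²; 2107 = 7² · 43; 1666 = 2 · 7² · 17; 1127 = 7² · 23
lcm takes max exponent of each prime: 2² · 7³ · 13² · 17 · 23 · 43 = 3898396684

3898396684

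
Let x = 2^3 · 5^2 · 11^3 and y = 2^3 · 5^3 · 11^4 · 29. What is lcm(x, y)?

max exponent per prime: 2^3 · 5^3 · 11^4 · 29 = 424589000

424589000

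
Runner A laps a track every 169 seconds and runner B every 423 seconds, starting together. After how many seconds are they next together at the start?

71487

gcd first: 423 = 2·169 + 85; 169 = 1·85 + 84; 85 = 1·84 + 1; 84 = 84·1 + 0 → gcd = 1
lcm = 169·423/gcd = 71487/1 = 71487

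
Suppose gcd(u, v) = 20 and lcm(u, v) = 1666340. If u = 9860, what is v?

Using uv = gcd(u,v)·lcm(u,v) = 20·1666340 = 33326800, we get v = 33326800/9860 = 3380.

3380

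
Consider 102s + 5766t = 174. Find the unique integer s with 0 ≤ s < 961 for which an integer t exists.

567

Euclid: 5766 = 56·102 + 54; 102 = 1·54 + 48; 54 = 1·48 + 6; 48 = 8·6 + 0 → gcd = 6; 174 = 6·29.
Back-substitution yields 102·(-113) + 5766·(2) = 6, so one solution is s = -113·29 = -3277, t = 2·29 = 58.
Solutions in s differ by 5766/6 = 961; the one in [0, 961) is -3277 mod 961 = 567.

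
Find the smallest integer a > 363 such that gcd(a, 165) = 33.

gcd(a, 165) = 33 forces 33 | a; write a = 33s. Then gcd(33s, 33·5) = 33·gcd(s, 5), so need gcd(s, 5) = 1.
33s > 363 gives s ≥ 12. The least s ≥ 12 coprime to 5 is 12, so a = 33·12 = 396.

396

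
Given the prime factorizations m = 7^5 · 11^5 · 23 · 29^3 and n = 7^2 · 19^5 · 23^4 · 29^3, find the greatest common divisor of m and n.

27486403

min exponent per shared prime: 7^2 · 23 · 29^3 = 27486403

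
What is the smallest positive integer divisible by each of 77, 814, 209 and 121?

77 = 7 · 11; 814 = 2 · 11 · 37; 209 = 11 · 19; 121 = 11²
lcm takes max exponent of each prime: 2 · 7 · 11² · 19 · 37 = 1190882

1190882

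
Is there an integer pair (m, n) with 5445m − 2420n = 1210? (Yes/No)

Yes

gcd(5445, 2420): 5445 = 2·2420 + 605; 2420 = 4·605 + 0 → 605
605 divides 1210, so a solution exists.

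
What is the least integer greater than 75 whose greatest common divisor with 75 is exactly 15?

Multiples of 15 above 75: 15·6, 15·7, … . Need the cofactor coprime to 75/15 = 5.
Checking s = 6, 7, … the first with gcd(s, 5) = 1 is s = 6, giving 90.

90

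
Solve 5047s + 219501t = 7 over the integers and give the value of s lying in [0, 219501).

184186

Reduce mod 219501: 5047s ≡ 7 (mod 219501). With g = gcd(5047, 219501) = 1 dividing 7, divide through: 5047s ≡ 7 (mod 219501).
Since gcd(5047, 219501) = 1, s ≡ 7·(5047)⁻¹ ≡ 184186 (mod 219501). Smallest non-negative: 184186.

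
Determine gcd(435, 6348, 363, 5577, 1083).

435 = 3 · 5 · 29; 6348 = 2² · 3 · 23²; 363 = 3 · 11²; 5577 = 3 · 11 · 13²; 1083 = 3 · 19²
gcd takes min exponent of each prime: 3 = 3

3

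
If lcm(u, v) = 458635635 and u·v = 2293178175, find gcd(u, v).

5

From gcd × lcm = uv: gcd = 2293178175 / 458635635 = 5.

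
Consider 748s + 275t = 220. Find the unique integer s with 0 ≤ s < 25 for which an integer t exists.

Reduce mod 275: 748s ≡ 220 (mod 275). With g = gcd(748, 275) = 11 dividing 220, divide through: 68s ≡ 20 (mod 25).
Since gcd(68, 25) = 1, s ≡ 20·(68)⁻¹ ≡ 15 (mod 25). Smallest non-negative: 15.

15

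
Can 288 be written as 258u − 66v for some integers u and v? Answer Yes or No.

Yes

By Bézout, 258u − 66v = 288 has integer solutions iff gcd(258, 66) | 288.
Euclid: 258 = 3·66 + 60; 66 = 1·60 + 6; 60 = 10·6 + 0. gcd = 6; 288 mod 6 = 0. Yes.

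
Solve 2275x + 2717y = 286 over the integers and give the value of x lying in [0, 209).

gcd(2275, 2717) = 13 (Euclid: 2717 = 1·2275 + 442; 2275 = 5·442 + 65; 442 = 6·65 + 52; 65 = 1·52 + 13; 52 = 4·13 + 0), and 13 | 286.
Extended Euclid: 2275·(43) + 2717·(-36) = 13. Scale by 22: x₀ = 946.
General solution x = x₀ + 209t; reducing mod 209 gives x = 110 (and y = -92).

110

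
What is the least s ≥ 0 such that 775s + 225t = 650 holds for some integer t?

gcd(775, 225) = 25 (Euclid: 775 = 3·225 + 100; 225 = 2·100 + 25; 100 = 4·25 + 0), and 25 | 650.
Extended Euclid: 775·(-2) + 225·(7) = 25. Scale by 26: s₀ = -52.
General solution s = s₀ + 9k; reducing mod 9 gives s = 2 (and t = -4).

2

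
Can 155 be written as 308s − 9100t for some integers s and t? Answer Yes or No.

No

gcd(308, 9100): 9100 = 29·308 + 168; 308 = 1·168 + 140; 168 = 1·140 + 28; 140 = 5·28 + 0 → 28
28 does not divide 155, so a solution does not exist.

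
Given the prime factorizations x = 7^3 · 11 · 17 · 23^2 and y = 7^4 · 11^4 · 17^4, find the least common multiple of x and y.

max exponent per prime: 7^4 · 11^4 · 17^4 · 23^2 = 1553153065663969

1553153065663969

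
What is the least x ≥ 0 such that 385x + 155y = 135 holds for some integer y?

Reduce mod 155: 385x ≡ 135 (mod 155). With g = gcd(385, 155) = 5 dividing 135, divide through: 77x ≡ 27 (mod 31).
Since gcd(77, 31) = 1, x ≡ 27·(77)⁻¹ ≡ 8 (mod 31). Smallest non-negative: 8.

8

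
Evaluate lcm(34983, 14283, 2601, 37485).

170911020735

34983 = 3² · 13² · 23; 14283 = 3³ · 23²; 2601 = 3² · 17²; 37485 = 3² · 5 · 7² · 17
lcm takes max exponent of each prime: 3³ · 5 · 7² · 13² · 17² · 23² = 170911020735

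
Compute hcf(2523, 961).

Euclid: 2523 = 2·961 + 601; 961 = 1·601 + 360; 601 = 1·360 + 241; 360 = 1·241 + 119; 241 = 2·119 + 3; 119 = 39·3 + 2; 3 = 1·2 + 1; 2 = 2·1 + 0. Last nonzero remainder: 1.

1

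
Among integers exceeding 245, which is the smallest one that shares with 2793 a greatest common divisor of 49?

343

Multiples of 49 above 245: 49·6, 49·7, … . Need the cofactor coprime to 2793/49 = 57.
Checking s = 6, 7, … the first with gcd(s, 57) = 1 is s = 7, giving 343.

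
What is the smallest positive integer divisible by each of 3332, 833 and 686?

3332 = 2² · 7² · 17; 833 = 7² · 17; 686 = 2 · 7³
lcm takes max exponent of each prime: 2² · 7³ · 17 = 23324

23324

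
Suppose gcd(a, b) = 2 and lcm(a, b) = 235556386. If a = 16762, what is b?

a·b = gcd·lcm = 2·235556386 = 471112772, so b = 471112772/16762 = 28106.

28106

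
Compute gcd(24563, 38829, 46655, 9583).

gcd(24563, 38829): 38829 = 1·24563 + 14266; 24563 = 1·14266 + 10297; 14266 = 1·10297 + 3969; 10297 = 2·3969 + 2359; 3969 = 1·2359 + 1610; 2359 = 1·1610 + 749; 1610 = 2·749 + 112; 749 = 6·112 + 77; 112 = 1·77 + 35; 77 = 2·35 + 7; 35 = 5·7 + 0 → 7
gcd(7, 46655): 46655 = 6665·7 + 0 → 7
gcd(7, 9583): 9583 = 1369·7 + 0 → 7

7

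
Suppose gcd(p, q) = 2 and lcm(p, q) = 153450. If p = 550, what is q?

558

Using pq = gcd(p,q)·lcm(p,q) = 2·153450 = 306900, we get q = 306900/550 = 558.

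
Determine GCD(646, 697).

17

Euclid: 697 = 1·646 + 51; 646 = 12·51 + 34; 51 = 1·34 + 17; 34 = 2·17 + 0. Last nonzero remainder: 17.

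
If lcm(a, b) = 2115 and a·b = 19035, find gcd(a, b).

9

From gcd × lcm = ab: gcd = 19035 / 2115 = 9.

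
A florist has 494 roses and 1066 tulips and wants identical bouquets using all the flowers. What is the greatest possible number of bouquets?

Euclid: 1066 = 2·494 + 78; 494 = 6·78 + 26; 78 = 3·26 + 0. Last nonzero remainder: 26.

26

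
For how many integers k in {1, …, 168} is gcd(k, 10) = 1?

67

10 = 2·5. Inclusion–exclusion on these primes:
168 − ⌊168/2⌋ − ⌊168/5⌋ + ⌊168/10⌋ = 67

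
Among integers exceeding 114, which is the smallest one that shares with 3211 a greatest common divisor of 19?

133

gcd(k, 3211) = 19 forces 19 | k; write k = 19s. Then gcd(19s, 19·169) = 19·gcd(s, 169), so need gcd(s, 169) = 1.
19s > 114 gives s ≥ 7. The least s ≥ 7 coprime to 169 is 7, so k = 19·7 = 133.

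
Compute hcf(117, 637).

117 = 3² · 13
637 = 7² · 13
Common: 13 = 13

13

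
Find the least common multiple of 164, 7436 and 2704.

lcm(164, 7436) = 164·7436/gcd = 1219504/4 = 304876
lcm(304876, 2704) = 304876·2704/gcd = 824384704/676 = 1219504

1219504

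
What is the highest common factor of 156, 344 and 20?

156 = 2² · 3 · 13; 344 = 2³ · 43; 20 = 2² · 5
gcd takes min exponent of each prime: 2² = 4

4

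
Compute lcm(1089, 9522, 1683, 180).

195867540

1089 = 3² · 11²; 9522 = 2 · 3² · 23²; 1683 = 3² · 11 · 17; 180 = 2² · 3² · 5
lcm takes max exponent of each prime: 2² · 3² · 5 · 11² · 17 · 23² = 195867540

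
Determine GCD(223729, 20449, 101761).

gcd(223729, 20449): 223729 = 10·20449 + 19239; 20449 = 1·19239 + 1210; 19239 = 15·1210 + 1089; 1210 = 1·1089 + 121; 1089 = 9·121 + 0 → 121
gcd(121, 101761): 101761 = 841·121 + 0 → 121

121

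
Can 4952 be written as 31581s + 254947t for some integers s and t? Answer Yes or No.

No

By Bézout, 31581s + 254947t = 4952 has integer solutions iff gcd(31581, 254947) | 4952.
Euclid: 254947 = 8·31581 + 2299; 31581 = 13·2299 + 1694; 2299 = 1·1694 + 605; 1694 = 2·605 + 484; 605 = 1·484 + 121; 484 = 4·121 + 0. gcd = 121; 4952 mod 121 = 112. No.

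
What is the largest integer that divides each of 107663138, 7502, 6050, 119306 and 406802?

107663138 = 2 · 11² · 23² · 29²; 7502 = 2 · 11² · 31; 6050 = 2 · 5² · 11²; 119306 = 2 · 11² · 17 · 29; 406802 = 2 · 11² · 41²
gcd takes min exponent of each prime: 2 · 11² = 242

242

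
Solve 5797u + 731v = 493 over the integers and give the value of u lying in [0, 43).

Euclid: 5797 = 7·731 + 680; 731 = 1·680 + 51; 680 = 13·51 + 17; 51 = 3·17 + 0 → gcd = 17; 493 = 17·29.
Back-substitution yields 5797·(14) + 731·(-111) = 17, so one solution is u = 14·29 = 406, v = -111·29 = -3219.
Solutions in u differ by 731/17 = 43; the one in [0, 43) is 406 mod 43 = 19.

19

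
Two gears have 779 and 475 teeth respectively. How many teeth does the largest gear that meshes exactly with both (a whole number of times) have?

19

Euclid: 779 = 1·475 + 304; 475 = 1·304 + 171; 304 = 1·171 + 133; 171 = 1·133 + 38; 133 = 3·38 + 19; 38 = 2·19 + 0. Last nonzero remainder: 19.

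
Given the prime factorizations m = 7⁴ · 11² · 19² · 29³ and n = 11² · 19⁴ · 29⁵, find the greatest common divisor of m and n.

1065335909

min exponent per shared prime: 11² · 19² · 29³ = 1065335909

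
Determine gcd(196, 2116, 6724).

4

196 = 2² · 7²; 2116 = 2² · 23²; 6724 = 2² · 41²
gcd takes min exponent of each prime: 2² = 4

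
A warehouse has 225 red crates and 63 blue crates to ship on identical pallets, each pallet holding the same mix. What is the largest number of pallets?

Euclid: 225 = 3·63 + 36; 63 = 1·36 + 27; 36 = 1·27 + 9; 27 = 3·9 + 0. Last nonzero remainder: 9.

9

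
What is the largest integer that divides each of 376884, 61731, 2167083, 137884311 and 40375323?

376884 = 2² · 3² · 19² · 29; 61731 = 3² · 19³; 2167083 = 3² · 19² · 23 · 29; 137884311 = 3² · 19² · 31 · 37²; 40375323 = 3² · 17² · 19² · 43
gcd takes min exponent of each prime: 3² · 19² = 3249

3249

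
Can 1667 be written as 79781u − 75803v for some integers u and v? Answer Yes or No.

gcd(79781, 75803): 79781 = 1·75803 + 3978; 75803 = 19·3978 + 221; 3978 = 18·221 + 0 → 221
221 does not divide 1667, so a solution does not exist.

No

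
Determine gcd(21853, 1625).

13

21853 = 13 · 41²
1625 = 5³ · 13
Common: 13 = 13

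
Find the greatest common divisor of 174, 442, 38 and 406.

2

gcd(174, 442): 442 = 2·174 + 94; 174 = 1·94 + 80; 94 = 1·80 + 14; 80 = 5·14 + 10; 14 = 1·10 + 4; 10 = 2·4 + 2; 4 = 2·2 + 0 → 2
gcd(2, 38): 38 = 19·2 + 0 → 2
gcd(2, 406): 406 = 203·2 + 0 → 2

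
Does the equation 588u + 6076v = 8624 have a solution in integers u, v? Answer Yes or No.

Yes

gcd(588, 6076): 6076 = 10·588 + 196; 588 = 3·196 + 0 → 196
196 divides 8624, so a solution exists.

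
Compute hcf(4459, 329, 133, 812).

gcd(4459, 329): 4459 = 13·329 + 182; 329 = 1·182 + 147; 182 = 1·147 + 35; 147 = 4·35 + 7; 35 = 5·7 + 0 → 7
gcd(7, 133): 133 = 19·7 + 0 → 7
gcd(7, 812): 812 = 116·7 + 0 → 7

7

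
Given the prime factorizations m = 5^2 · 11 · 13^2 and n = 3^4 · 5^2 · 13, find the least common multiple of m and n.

3764475

max exponent per prime: 3^4 · 5^2 · 11 · 13^2 = 3764475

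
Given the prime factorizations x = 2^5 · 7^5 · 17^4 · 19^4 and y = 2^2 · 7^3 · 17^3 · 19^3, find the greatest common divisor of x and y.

46234022324

min exponent per shared prime: 2^2 · 7^3 · 17^3 · 19^3 = 46234022324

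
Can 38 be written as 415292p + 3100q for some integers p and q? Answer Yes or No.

No

gcd(415292, 3100): 415292 = 133·3100 + 2992; 3100 = 1·2992 + 108; 2992 = 27·108 + 76; 108 = 1·76 + 32; 76 = 2·32 + 12; 32 = 2·12 + 8; 12 = 1·8 + 4; 8 = 2·4 + 0 → 4
4 does not divide 38, so a solution does not exist.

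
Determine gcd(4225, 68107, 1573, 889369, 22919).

13

gcd(4225, 68107): 68107 = 16·4225 + 507; 4225 = 8·507 + 169; 507 = 3·169 + 0 → 169
gcd(169, 1573): 1573 = 9·169 + 52; 169 = 3·52 + 13; 52 = 4·13 + 0 → 13
gcd(13, 889369): 889369 = 68413·13 + 0 → 13
gcd(13, 22919): 22919 = 1763·13 + 0 → 13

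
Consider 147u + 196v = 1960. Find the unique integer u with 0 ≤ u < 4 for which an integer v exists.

Reduce mod 196: 147u ≡ 1960 (mod 196). With g = gcd(147, 196) = 49 dividing 1960, divide through: 3u ≡ 40 (mod 4).
Since gcd(3, 4) = 1, u ≡ 40·(3)⁻¹ ≡ 0 (mod 4). Smallest non-negative: 0.

0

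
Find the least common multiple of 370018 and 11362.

2102072258

370018 = 2 · 11³ · 139; 11362 = 2 · 13 · 19 · 23
max exponents: 2 · 11³ · 13 · 19 · 23 · 139 = 2102072258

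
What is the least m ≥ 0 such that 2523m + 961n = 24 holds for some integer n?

Reduce mod 961: 2523m ≡ 24 (mod 961). With g = gcd(2523, 961) = 1 dividing 24, divide through: 2523m ≡ 24 (mod 961).
Since gcd(2523, 961) = 1, m ≡ 24·(2523)⁻¹ ≡ 64 (mod 961). Smallest non-negative: 64.

64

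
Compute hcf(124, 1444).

Euclid: 1444 = 11·124 + 80; 124 = 1·80 + 44; 80 = 1·44 + 36; 44 = 1·36 + 8; 36 = 4·8 + 4; 8 = 2·4 + 0. Last nonzero remainder: 4.

4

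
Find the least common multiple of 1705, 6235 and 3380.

1437267260

1705 = 5 · 11 · 31; 6235 = 5 · 29 · 43; 3380 = 2² · 5 · 13²
lcm takes max exponent of each prime: 2² · 5 · 11 · 13² · 29 · 31 · 43 = 1437267260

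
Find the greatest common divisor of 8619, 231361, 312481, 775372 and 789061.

8619 = 3 · 13² · 17; 231361 = 13² · 37²; 312481 = 13² · 43²; 775372 = 2² · 13² · 31 · 37; 789061 = 7 · 13² · 23 · 29
gcd takes min exponent of each prime: 13² = 169

169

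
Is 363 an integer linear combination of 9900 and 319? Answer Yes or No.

Yes

By Bézout, 9900x + 319y = 363 has integer solutions iff gcd(9900, 319) | 363.
Euclid: 9900 = 31·319 + 11; 319 = 29·11 + 0. gcd = 11; 363 mod 11 = 0. Yes.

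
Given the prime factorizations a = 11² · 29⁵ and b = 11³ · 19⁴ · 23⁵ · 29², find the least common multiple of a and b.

max exponent per prime: 11³ · 19⁴ · 23⁵ · 29⁵ = 22899269529218538213857

22899269529218538213857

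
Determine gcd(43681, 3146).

Euclid: 43681 = 13·3146 + 2783; 3146 = 1·2783 + 363; 2783 = 7·363 + 242; 363 = 1·242 + 121; 242 = 2·121 + 0. Last nonzero remainder: 121.

121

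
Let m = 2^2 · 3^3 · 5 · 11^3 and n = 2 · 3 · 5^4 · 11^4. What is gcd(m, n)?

39930

min exponent per shared prime: 2 · 3 · 5 · 11^3 = 39930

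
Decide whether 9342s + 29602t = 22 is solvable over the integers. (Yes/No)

Yes

gcd(9342, 29602): 29602 = 3·9342 + 1576; 9342 = 5·1576 + 1462; 1576 = 1·1462 + 114; 1462 = 12·114 + 94; 114 = 1·94 + 20; 94 = 4·20 + 14; 20 = 1·14 + 6; 14 = 2·6 + 2; 6 = 3·2 + 0 → 2
2 divides 22, so a solution exists.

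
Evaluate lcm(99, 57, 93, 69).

1341153

lcm(99, 57) = 99·57/gcd = 5643/3 = 1881
lcm(1881, 93) = 1881·93/gcd = 174933/3 = 58311
lcm(58311, 69) = 58311·69/gcd = 4023459/3 = 1341153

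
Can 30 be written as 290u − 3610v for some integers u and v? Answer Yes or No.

By Bézout, 290u − 3610v = 30 has integer solutions iff gcd(290, 3610) | 30.
Euclid: 3610 = 12·290 + 130; 290 = 2·130 + 30; 130 = 4·30 + 10; 30 = 3·10 + 0. gcd = 10; 30 mod 10 = 0. Yes.

Yes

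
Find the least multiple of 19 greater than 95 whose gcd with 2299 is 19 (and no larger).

114

gcd(x, 2299) = 19 forces 19 | x; write x = 19s. Then gcd(19s, 19·121) = 19·gcd(s, 121), so need gcd(s, 121) = 1.
19s > 95 gives s ≥ 6. The least s ≥ 6 coprime to 121 is 6, so x = 19·6 = 114.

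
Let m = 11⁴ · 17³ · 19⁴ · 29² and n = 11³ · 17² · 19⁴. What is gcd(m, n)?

50129145539

min exponent per shared prime: 11³ · 17² · 19⁴ = 50129145539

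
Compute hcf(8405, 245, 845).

5

8405 = 5 · 41²; 245 = 5 · 7²; 845 = 5 · 13²
gcd takes min exponent of each prime: 5 = 5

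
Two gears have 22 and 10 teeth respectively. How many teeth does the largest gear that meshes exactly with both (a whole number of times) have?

22 = 2 · 11
10 = 2 · 5
Common: 2 = 2

2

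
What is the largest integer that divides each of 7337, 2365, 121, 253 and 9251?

11

gcd(7337, 2365): 7337 = 3·2365 + 242; 2365 = 9·242 + 187; 242 = 1·187 + 55; 187 = 3·55 + 22; 55 = 2·22 + 11; 22 = 2·11 + 0 → 11
gcd(11, 121): 121 = 11·11 + 0 → 11
gcd(11, 253): 253 = 23·11 + 0 → 11
gcd(11, 9251): 9251 = 841·11 + 0 → 11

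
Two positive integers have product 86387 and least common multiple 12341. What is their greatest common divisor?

gcd·lcm = product, so gcd = 86387/12341 = 7.

7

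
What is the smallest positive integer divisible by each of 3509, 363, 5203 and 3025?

3509 = 11² · 29; 363 = 3 · 11²; 5203 = 11² · 43; 3025 = 5² · 11²
lcm takes max exponent of each prime: 3 · 5² · 11² · 29 · 43 = 11316525

11316525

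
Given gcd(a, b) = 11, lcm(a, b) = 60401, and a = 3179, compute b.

a·b = gcd·lcm = 11·60401 = 664411, so b = 664411/3179 = 209.

209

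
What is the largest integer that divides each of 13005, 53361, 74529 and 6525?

gcd(13005, 53361): 53361 = 4·13005 + 1341; 13005 = 9·1341 + 936; 1341 = 1·936 + 405; 936 = 2·405 + 126; 405 = 3·126 + 27; 126 = 4·27 + 18; 27 = 1·18 + 9; 18 = 2·9 + 0 → 9
gcd(9, 74529): 74529 = 8281·9 + 0 → 9
gcd(9, 6525): 6525 = 725·9 + 0 → 9

9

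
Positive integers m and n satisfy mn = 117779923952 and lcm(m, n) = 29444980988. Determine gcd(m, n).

From gcd × lcm = mn: gcd = 117779923952 / 29444980988 = 4.

4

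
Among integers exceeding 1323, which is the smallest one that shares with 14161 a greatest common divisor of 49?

Multiples of 49 above 1323: 49·28, 49·29, … . Need the cofactor coprime to 14161/49 = 289.
Checking s = 28, 29, … the first with gcd(s, 289) = 1 is s = 28, giving 1372.

1372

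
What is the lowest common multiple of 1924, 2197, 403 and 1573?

1219660156

1924 = 2² · 13 · 37; 2197 = 13³; 403 = 13 · 31; 1573 = 11² · 13
lcm takes max exponent of each prime: 2² · 11² · 13³ · 31 · 37 = 1219660156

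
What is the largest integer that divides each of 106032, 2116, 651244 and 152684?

106032 = 2⁴ · 3 · 47²; 2116 = 2² · 23²; 651244 = 2² · 11 · 19² · 41; 152684 = 2² · 7² · 19 · 41
gcd takes min exponent of each prime: 2² = 4

4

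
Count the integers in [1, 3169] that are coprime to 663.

663 = 3·13·17. Inclusion–exclusion on these primes:
3169 − ⌊3169/3⌋ − ⌊3169/13⌋ − ⌊3169/17⌋ + ⌊3169/39⌋ + ⌊3169/51⌋ + ⌊3169/221⌋ − ⌊3169/663⌋ = 1837

1837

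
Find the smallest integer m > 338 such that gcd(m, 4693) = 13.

351

Multiples of 13 above 338: 13·27, 13·28, … . Need the cofactor coprime to 4693/13 = 361.
Checking s = 27, 28, … the first with gcd(s, 361) = 1 is s = 27, giving 351.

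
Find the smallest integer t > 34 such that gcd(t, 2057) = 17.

Multiples of 17 above 34: 17·3, 17·4, … . Need the cofactor coprime to 2057/17 = 121.
Checking s = 3, 4, … the first with gcd(s, 121) = 1 is s = 3, giving 51.

51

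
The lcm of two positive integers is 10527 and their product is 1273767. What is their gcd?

121

From gcd × lcm = pq: gcd = 1273767 / 10527 = 121.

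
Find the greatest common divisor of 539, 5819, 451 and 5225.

11

gcd(539, 5819): 5819 = 10·539 + 429; 539 = 1·429 + 110; 429 = 3·110 + 99; 110 = 1·99 + 11; 99 = 9·11 + 0 → 11
gcd(11, 451): 451 = 41·11 + 0 → 11
gcd(11, 5225): 5225 = 475·11 + 0 → 11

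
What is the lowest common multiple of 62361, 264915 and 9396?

lcm(62361, 264915) = 62361·264915/gcd = 16520364315/9 = 1835596035
lcm(1835596035, 9396) = 1835596035·9396/gcd = 17247260344860/261 = 66081457260

66081457260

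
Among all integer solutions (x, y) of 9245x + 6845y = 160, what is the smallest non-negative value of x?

Euclid: 9245 = 1·6845 + 2400; 6845 = 2·2400 + 2045; 2400 = 1·2045 + 355; 2045 = 5·355 + 270; 355 = 1·270 + 85; 270 = 3·85 + 15; 85 = 5·15 + 10; 15 = 1·10 + 5; 10 = 2·5 + 0 → gcd = 5; 160 = 5·32.
Back-substitution yields 9245·(-482) + 6845·(651) = 5, so one solution is x = -482·32 = -15424, y = 651·32 = 20832.
Solutions in x differ by 6845/5 = 1369; the one in [0, 1369) is -15424 mod 1369 = 1004.

1004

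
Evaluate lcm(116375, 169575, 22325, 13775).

8089575375

116375 = 5³ · 7² · 19; 169575 = 3 · 5² · 7 · 17 · 19; 22325 = 5² · 19 · 47; 13775 = 5² · 19 · 29
lcm takes max exponent of each prime: 3 · 5³ · 7² · 17 · 19 · 29 · 47 = 8089575375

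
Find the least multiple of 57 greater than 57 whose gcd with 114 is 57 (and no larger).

171

gcd(m, 114) = 57 forces 57 | m; write m = 57s. Then gcd(57s, 57·2) = 57·gcd(s, 2), so need gcd(s, 2) = 1.
57s > 57 gives s ≥ 2. The least s ≥ 2 coprime to 2 is 3, so m = 57·3 = 171.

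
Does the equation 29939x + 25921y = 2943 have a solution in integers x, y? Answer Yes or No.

No

By Bézout, 29939x + 25921y = 2943 has integer solutions iff gcd(29939, 25921) | 2943.
Euclid: 29939 = 1·25921 + 4018; 25921 = 6·4018 + 1813; 4018 = 2·1813 + 392; 1813 = 4·392 + 245; 392 = 1·245 + 147; 245 = 1·147 + 98; 147 = 1·98 + 49; 98 = 2·49 + 0. gcd = 49; 2943 mod 49 = 3. No.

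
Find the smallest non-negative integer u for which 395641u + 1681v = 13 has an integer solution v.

896

gcd(395641, 1681) = 1 (Euclid: 395641 = 235·1681 + 606; 1681 = 2·606 + 469; 606 = 1·469 + 137; 469 = 3·137 + 58; 137 = 2·58 + 21; 58 = 2·21 + 16; 21 = 1·16 + 5; 16 = 3·5 + 1; 5 = 5·1 + 0), and 1 | 13.
Extended Euclid: 395641·(-319) + 1681·(75080) = 1. Scale by 13: u₀ = -4147.
General solution u = u₀ + 1681t; reducing mod 1681 gives u = 896 (and v = -210883).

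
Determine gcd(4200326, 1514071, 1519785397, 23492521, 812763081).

48841

gcd(4200326, 1514071): 4200326 = 2·1514071 + 1172184; 1514071 = 1·1172184 + 341887; 1172184 = 3·341887 + 146523; 341887 = 2·146523 + 48841; 146523 = 3·48841 + 0 → 48841
gcd(48841, 1519785397): 1519785397 = 31117·48841 + 0 → 48841
gcd(48841, 23492521): 23492521 = 481·48841 + 0 → 48841
gcd(48841, 812763081): 812763081 = 16641·48841 + 0 → 48841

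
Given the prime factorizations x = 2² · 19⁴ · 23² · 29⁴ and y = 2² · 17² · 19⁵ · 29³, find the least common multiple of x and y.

max exponent per prime: 2² · 17² · 19⁵ · 23² · 29⁴ = 1070960621671462156

1070960621671462156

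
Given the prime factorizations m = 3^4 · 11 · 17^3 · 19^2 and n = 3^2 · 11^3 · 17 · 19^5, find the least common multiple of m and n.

max exponent per prime: 3^4 · 11^3 · 17^3 · 19^5 = 1311528834736857

1311528834736857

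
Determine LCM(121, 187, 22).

4114

121 = 11²; 187 = 11 · 17; 22 = 2 · 11
lcm takes max exponent of each prime: 2 · 11² · 17 = 4114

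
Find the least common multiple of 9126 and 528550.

gcd first: 528550 = 57·9126 + 8368; 9126 = 1·8368 + 758; 8368 = 11·758 + 30; 758 = 25·30 + 8; 30 = 3·8 + 6; 8 = 1·6 + 2; 6 = 3·2 + 0 → gcd = 2
lcm = 9126·528550/gcd = 4823547300/2 = 2411773650

2411773650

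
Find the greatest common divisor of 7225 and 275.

7225 = 5² · 17²
275 = 5² · 11
Common: 5² = 25

25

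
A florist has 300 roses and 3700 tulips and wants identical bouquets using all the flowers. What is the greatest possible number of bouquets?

100

300 = 2² · 3 · 5²
3700 = 2² · 5² · 37
Common: 2² · 5² = 100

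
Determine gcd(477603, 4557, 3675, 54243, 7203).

147

gcd(477603, 4557): 477603 = 104·4557 + 3675; 4557 = 1·3675 + 882; 3675 = 4·882 + 147; 882 = 6·147 + 0 → 147
gcd(147, 3675): 3675 = 25·147 + 0 → 147
gcd(147, 54243): 54243 = 369·147 + 0 → 147
gcd(147, 7203): 7203 = 49·147 + 0 → 147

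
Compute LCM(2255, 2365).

96965

gcd first: 2365 = 1·2255 + 110; 2255 = 20·110 + 55; 110 = 2·55 + 0 → gcd = 55
lcm = 2255·2365/gcd = 5333075/55 = 96965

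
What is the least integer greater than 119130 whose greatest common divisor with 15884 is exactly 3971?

gcd(t, 15884) = 3971 forces 3971 | t; write t = 3971s. Then gcd(3971s, 3971·4) = 3971·gcd(s, 4), so need gcd(s, 4) = 1.
3971s > 119130 gives s ≥ 31. The least s ≥ 31 coprime to 4 is 31, so t = 3971·31 = 123101.

123101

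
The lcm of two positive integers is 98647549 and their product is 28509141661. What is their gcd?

gcd·lcm = product, so gcd = 28509141661/98647549 = 289.

289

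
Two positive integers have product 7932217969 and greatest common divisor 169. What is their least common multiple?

gcd·lcm = product, so lcm = 7932217969/169 = 46936201.

46936201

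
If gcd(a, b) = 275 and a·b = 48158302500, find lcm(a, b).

175121100

gcd·lcm = product, so lcm = 48158302500/275 = 175121100.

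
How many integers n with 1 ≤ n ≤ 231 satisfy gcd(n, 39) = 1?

Prime factors of 39: 3, 13. Count integers ≤ 231 divisible by none of them.
By inclusion–exclusion: 231 − ⌊231/3⌋ − ⌊231/13⌋ + ⌊231/39⌋ = 142.

142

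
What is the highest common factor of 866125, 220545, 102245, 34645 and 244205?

845

gcd(866125, 220545): 866125 = 3·220545 + 204490; 220545 = 1·204490 + 16055; 204490 = 12·16055 + 11830; 16055 = 1·11830 + 4225; 11830 = 2·4225 + 3380; 4225 = 1·3380 + 845; 3380 = 4·845 + 0 → 845
gcd(845, 102245): 102245 = 121·845 + 0 → 845
gcd(845, 34645): 34645 = 41·845 + 0 → 845
gcd(845, 244205): 244205 = 289·845 + 0 → 845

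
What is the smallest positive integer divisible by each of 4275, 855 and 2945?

132525

4275 = 3² · 5² · 19; 855 = 3² · 5 · 19; 2945 = 5 · 19 · 31
lcm takes max exponent of each prime: 3² · 5² · 19 · 31 = 132525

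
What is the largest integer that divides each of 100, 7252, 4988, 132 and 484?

4

100 = 2² · 5²; 7252 = 2² · 7² · 37; 4988 = 2² · 29 · 43; 132 = 2² · 3 · 11; 484 = 2² · 11²
gcd takes min exponent of each prime: 2² = 4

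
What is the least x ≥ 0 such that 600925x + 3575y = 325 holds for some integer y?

Euclid: 600925 = 168·3575 + 325; 3575 = 11·325 + 0 → gcd = 325; 325 = 325·1.
Back-substitution yields 600925·(1) + 3575·(-168) = 325, so one solution is x = 1·1 = 1, y = -168·1 = -168.
Solutions in x differ by 3575/325 = 11; the one in [0, 11) is 1 mod 11 = 1.

1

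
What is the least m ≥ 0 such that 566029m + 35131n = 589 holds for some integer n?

Euclid: 566029 = 16·35131 + 3933; 35131 = 8·3933 + 3667; 3933 = 1·3667 + 266; 3667 = 13·266 + 209; 266 = 1·209 + 57; 209 = 3·57 + 38; 57 = 1·38 + 19; 38 = 2·19 + 0 → gcd = 19; 589 = 19·31.
Back-substitution yields 566029·(661) + 35131·(-10650) = 19, so one solution is m = 661·31 = 20491, n = -10650·31 = -330150.
Solutions in m differ by 35131/19 = 1849; the one in [0, 1849) is 20491 mod 1849 = 152.

152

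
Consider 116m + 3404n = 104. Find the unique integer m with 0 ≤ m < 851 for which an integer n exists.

265

gcd(116, 3404) = 4 (Euclid: 3404 = 29·116 + 40; 116 = 2·40 + 36; 40 = 1·36 + 4; 36 = 9·4 + 0), and 4 | 104.
Extended Euclid: 116·(-88) + 3404·(3) = 4. Scale by 26: m₀ = -2288.
General solution m = m₀ + 851t; reducing mod 851 gives m = 265 (and n = -9).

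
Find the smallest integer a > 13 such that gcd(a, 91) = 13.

26

Multiples of 13 above 13: 13·2, 13·3, … . Need the cofactor coprime to 91/13 = 7.
Checking s = 2, 3, … the first with gcd(s, 7) = 1 is s = 2, giving 26.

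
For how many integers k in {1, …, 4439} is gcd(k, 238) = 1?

238 = 2·7·17. Inclusion–exclusion on these primes:
4439 − ⌊4439/2⌋ − ⌊4439/7⌋ − ⌊4439/17⌋ + ⌊4439/14⌋ + ⌊4439/34⌋ + ⌊4439/119⌋ − ⌊4439/238⌋ = 1791

1791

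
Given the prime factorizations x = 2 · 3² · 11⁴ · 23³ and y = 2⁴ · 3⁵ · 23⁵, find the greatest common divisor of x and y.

219006

min exponent per shared prime: 2 · 3² · 23³ = 219006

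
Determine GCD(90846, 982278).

90846 = 2 · 3² · 7² · 103
982278 = 2 · 3² · 11³ · 41
Common: 2 · 3² = 18

18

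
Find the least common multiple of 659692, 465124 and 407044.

659692 = 2² · 11² · 29 · 47; 465124 = 2² · 11² · 31²; 407044 = 2² · 11² · 29²
lcm takes max exponent of each prime: 2² · 11² · 29² · 31² · 47 = 18384956348

18384956348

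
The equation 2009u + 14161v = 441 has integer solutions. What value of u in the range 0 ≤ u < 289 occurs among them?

gcd(2009, 14161) = 49 (Euclid: 14161 = 7·2009 + 98; 2009 = 20·98 + 49; 98 = 2·49 + 0), and 49 | 441.
Extended Euclid: 2009·(141) + 14161·(-20) = 49. Scale by 9: u₀ = 1269.
General solution u = u₀ + 289t; reducing mod 289 gives u = 113 (and v = -16).

113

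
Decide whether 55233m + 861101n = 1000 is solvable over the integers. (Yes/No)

By Bézout, 55233m + 861101n = 1000 has integer solutions iff gcd(55233, 861101) | 1000.
Euclid: 861101 = 15·55233 + 32606; 55233 = 1·32606 + 22627; 32606 = 1·22627 + 9979; 22627 = 2·9979 + 2669; 9979 = 3·2669 + 1972; 2669 = 1·1972 + 697; 1972 = 2·697 + 578; 697 = 1·578 + 119; 578 = 4·119 + 102; 119 = 1·102 + 17; 102 = 6·17 + 0. gcd = 17; 1000 mod 17 = 14. No.

No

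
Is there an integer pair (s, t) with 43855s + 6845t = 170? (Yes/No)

By Bézout, 43855s + 6845t = 170 has integer solutions iff gcd(43855, 6845) | 170.
Euclid: 43855 = 6·6845 + 2785; 6845 = 2·2785 + 1275; 2785 = 2·1275 + 235; 1275 = 5·235 + 100; 235 = 2·100 + 35; 100 = 2·35 + 30; 35 = 1·30 + 5; 30 = 6·5 + 0. gcd = 5; 170 mod 5 = 0. Yes.

Yes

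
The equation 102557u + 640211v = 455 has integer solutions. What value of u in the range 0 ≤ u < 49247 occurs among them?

45926

gcd(102557, 640211) = 13 (Euclid: 640211 = 6·102557 + 24869; 102557 = 4·24869 + 3081; 24869 = 8·3081 + 221; 3081 = 13·221 + 208; 221 = 1·208 + 13; 208 = 16·13 + 0), and 13 | 455.
Extended Euclid: 102557·(-2909) + 640211·(466) = 13. Scale by 35: u₀ = -101815.
General solution u = u₀ + 49247t; reducing mod 49247 gives u = 45926 (and v = -7357).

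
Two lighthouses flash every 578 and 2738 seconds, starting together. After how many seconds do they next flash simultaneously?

791282

578 = 2 · 17²; 2738 = 2 · 37²
max exponents: 2 · 17² · 37² = 791282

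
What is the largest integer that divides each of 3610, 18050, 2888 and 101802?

gcd(3610, 18050): 18050 = 5·3610 + 0 → 3610
gcd(3610, 2888): 3610 = 1·2888 + 722; 2888 = 4·722 + 0 → 722
gcd(722, 101802): 101802 = 141·722 + 0 → 722

722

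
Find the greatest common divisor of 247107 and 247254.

247107 = 3 · 7² · 41²
247254 = 2 · 3 · 7² · 29²
Common: 3 · 7² = 147

147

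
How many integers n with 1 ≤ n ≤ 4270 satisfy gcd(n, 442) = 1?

1855

442 = 2·13·17. Inclusion–exclusion on these primes:
4270 − ⌊4270/2⌋ − ⌊4270/13⌋ − ⌊4270/17⌋ + ⌊4270/26⌋ + ⌊4270/34⌋ + ⌊4270/221⌋ − ⌊4270/442⌋ = 1855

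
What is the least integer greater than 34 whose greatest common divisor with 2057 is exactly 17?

2057 = 17·121. Any k with gcd(k, 2057) = 17 is a multiple of 17, say 17s, with s coprime to 121.
Need s > 34/17, so s ≥ 3. First s ≥ 3 with gcd(s, 121) = 1 is s = 3. Thus k = 17·3 = 51.

51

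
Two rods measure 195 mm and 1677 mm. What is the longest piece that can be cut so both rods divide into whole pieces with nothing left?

195 = 3 · 5 · 13
1677 = 3 · 13 · 43
Common: 3 · 13 = 39

39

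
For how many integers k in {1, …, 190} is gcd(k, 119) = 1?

153

Prime factors of 119: 7, 17. Count integers ≤ 190 divisible by none of them.
By inclusion–exclusion: 190 − ⌊190/7⌋ − ⌊190/17⌋ + ⌊190/119⌋ = 153.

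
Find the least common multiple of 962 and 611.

gcd first: 962 = 1·611 + 351; 611 = 1·351 + 260; 351 = 1·260 + 91; 260 = 2·91 + 78; 91 = 1·78 + 13; 78 = 6·13 + 0 → gcd = 13
lcm = 962·611/gcd = 587782/13 = 45214

45214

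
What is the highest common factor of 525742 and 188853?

119

Euclid: 525742 = 2·188853 + 148036; 188853 = 1·148036 + 40817; 148036 = 3·40817 + 25585; 40817 = 1·25585 + 15232; 25585 = 1·15232 + 10353; 15232 = 1·10353 + 4879; 10353 = 2·4879 + 595; 4879 = 8·595 + 119; 595 = 5·119 + 0. Last nonzero remainder: 119.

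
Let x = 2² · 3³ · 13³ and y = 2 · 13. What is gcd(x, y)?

min exponent per shared prime: 2 · 13 = 26

26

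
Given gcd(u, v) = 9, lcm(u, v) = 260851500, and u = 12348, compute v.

Using uv = gcd(u,v)·lcm(u,v) = 9·260851500 = 2347663500, we get v = 2347663500/12348 = 190125.

190125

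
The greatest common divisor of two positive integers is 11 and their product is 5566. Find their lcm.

506

For any two positive integers, gcd × lcm equals their product. Hence lcm = 5566 / 11 = 506.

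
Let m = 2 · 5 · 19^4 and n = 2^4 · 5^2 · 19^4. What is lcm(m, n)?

52128400

max exponent per prime: 2^4 · 5^2 · 19^4 = 52128400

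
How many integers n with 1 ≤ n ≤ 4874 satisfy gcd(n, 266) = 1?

1979

Prime factors of 266: 2, 7, 19. Count integers ≤ 4874 divisible by none of them.
By inclusion–exclusion: 4874 − ⌊4874/2⌋ − ⌊4874/7⌋ − ⌊4874/19⌋ + ⌊4874/14⌋ + ⌊4874/38⌋ + ⌊4874/133⌋ − ⌊4874/266⌋ = 1979.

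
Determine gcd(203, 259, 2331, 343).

gcd(203, 259): 259 = 1·203 + 56; 203 = 3·56 + 35; 56 = 1·35 + 21; 35 = 1·21 + 14; 21 = 1·14 + 7; 14 = 2·7 + 0 → 7
gcd(7, 2331): 2331 = 333·7 + 0 → 7
gcd(7, 343): 343 = 49·7 + 0 → 7

7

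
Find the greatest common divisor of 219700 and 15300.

219700 = 2² · 5² · 13³
15300 = 2² · 3² · 5² · 17
Common: 2² · 5² = 100

100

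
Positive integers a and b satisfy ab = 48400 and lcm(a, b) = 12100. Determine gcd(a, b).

From gcd × lcm = ab: gcd = 48400 / 12100 = 4.

4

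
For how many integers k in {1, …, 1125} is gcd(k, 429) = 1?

429 = 3·11·13. Inclusion–exclusion on these primes:
1125 − ⌊1125/3⌋ − ⌊1125/11⌋ − ⌊1125/13⌋ + ⌊1125/33⌋ + ⌊1125/39⌋ + ⌊1125/143⌋ − ⌊1125/429⌋ = 629

629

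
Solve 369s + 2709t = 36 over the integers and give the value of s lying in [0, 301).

213

Reduce mod 2709: 369s ≡ 36 (mod 2709). With g = gcd(369, 2709) = 9 dividing 36, divide through: 41s ≡ 4 (mod 301).
Since gcd(41, 301) = 1, s ≡ 4·(41)⁻¹ ≡ 213 (mod 301). Smallest non-negative: 213.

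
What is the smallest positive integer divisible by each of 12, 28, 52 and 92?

25116

12 = 2² · 3; 28 = 2² · 7; 52 = 2² · 13; 92 = 2² · 23
lcm takes max exponent of each prime: 2² · 3 · 7 · 13 · 23 = 25116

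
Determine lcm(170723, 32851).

801203039

170723 = 7 · 29³; 32851 = 7 · 13 · 19²
max exponents: 7 · 13 · 19² · 29³ = 801203039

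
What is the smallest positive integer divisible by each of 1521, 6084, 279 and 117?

1521 = 3² · 13²; 6084 = 2² · 3² · 13²; 279 = 3² · 31; 117 = 3² · 13
lcm takes max exponent of each prime: 2² · 3² · 13² · 31 = 188604

188604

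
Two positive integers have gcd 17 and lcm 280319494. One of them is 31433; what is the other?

151606

Using ab = gcd(a,b)·lcm(a,b) = 17·280319494 = 4765431398, we get b = 4765431398/31433 = 151606.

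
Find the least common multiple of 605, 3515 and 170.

lcm(605, 3515) = 605·3515/gcd = 2126575/5 = 425315
lcm(425315, 170) = 425315·170/gcd = 72303550/5 = 14460710

14460710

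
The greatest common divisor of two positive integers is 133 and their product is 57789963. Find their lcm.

Since gcd(p,q)·lcm(p,q) = pq, lcm = 57789963/133 = 434511.

434511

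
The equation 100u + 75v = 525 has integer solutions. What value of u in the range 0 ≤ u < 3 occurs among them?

gcd(100, 75) = 25 (Euclid: 100 = 1·75 + 25; 75 = 3·25 + 0), and 25 | 525.
Extended Euclid: 100·(1) + 75·(-1) = 25. Scale by 21: u₀ = 21.
General solution u = u₀ + 3t; reducing mod 3 gives u = 0 (and v = 7).

0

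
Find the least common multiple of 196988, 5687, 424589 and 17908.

2953441084

lcm(196988, 5687) = 196988·5687/gcd = 1120270756/121 = 9258436
lcm(9258436, 424589) = 9258436·424589/gcd = 3931030082804/1331 = 2953441084
lcm(2953441084, 17908) = 2953441084·17908/gcd = 52890222932272/17908 = 2953441084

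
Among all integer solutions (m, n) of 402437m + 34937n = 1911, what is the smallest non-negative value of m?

399

Reduce mod 34937: 402437m ≡ 1911 (mod 34937). With g = gcd(402437, 34937) = 49 dividing 1911, divide through: 8213m ≡ 39 (mod 713).
Since gcd(8213, 713) = 1, m ≡ 39·(8213)⁻¹ ≡ 399 (mod 713). Smallest non-negative: 399.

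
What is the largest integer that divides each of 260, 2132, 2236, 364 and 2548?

260 = 2² · 5 · 13; 2132 = 2² · 13 · 41; 2236 = 2² · 13 · 43; 364 = 2² · 7 · 13; 2548 = 2² · 7² · 13
gcd takes min exponent of each prime: 2² · 13 = 52

52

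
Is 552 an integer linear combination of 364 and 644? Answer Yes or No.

gcd(364, 644): 644 = 1·364 + 280; 364 = 1·280 + 84; 280 = 3·84 + 28; 84 = 3·28 + 0 → 28
28 does not divide 552, so a solution does not exist.

No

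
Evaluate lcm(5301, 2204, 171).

614916

5301 = 3² · 19 · 31; 2204 = 2² · 19 · 29; 171 = 3² · 19
lcm takes max exponent of each prime: 2² · 3² · 19 · 29 · 31 = 614916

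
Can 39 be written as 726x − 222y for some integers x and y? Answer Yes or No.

By Bézout, 726x − 222y = 39 has integer solutions iff gcd(726, 222) | 39.
Euclid: 726 = 3·222 + 60; 222 = 3·60 + 42; 60 = 1·42 + 18; 42 = 2·18 + 6; 18 = 3·6 + 0. gcd = 6; 39 mod 6 = 3. No.

No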